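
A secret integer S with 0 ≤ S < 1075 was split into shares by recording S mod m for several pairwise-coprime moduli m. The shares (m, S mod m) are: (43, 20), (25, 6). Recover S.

From S ≡ 20 (mod 43) write S = 20 + 43t. Substituting into S ≡ 6 (mod 25) gives 43t ≡ 11 (mod 25), and since 18⁻¹ ≡ 7 (mod 25), t ≡ 2. Hence S ≡ 20 + 43·2 = 106 (mod 1075).

106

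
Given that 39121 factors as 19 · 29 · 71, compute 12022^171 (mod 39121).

Mod 19: 12022 ≡ 14; by Fermat, exponent reduces to 171 mod 18 = 9; 14^9 ≡ 18 (mod 19).
Mod 29: 12022 ≡ 16; by Fermat, exponent reduces to 171 mod 28 = 3; 16^3 ≡ 7 (mod 29).
Mod 71: 12022 ≡ 23; by Fermat, exponent reduces to 171 mod 70 = 31; 23^31 ≡ 26 (mod 71).
Combine by CRT: x ≡ 18 (mod 19), x ≡ 7 (mod 29), x ≡ 26 (mod 71) ⇒ x ≡ 2298 (mod 39121).

2298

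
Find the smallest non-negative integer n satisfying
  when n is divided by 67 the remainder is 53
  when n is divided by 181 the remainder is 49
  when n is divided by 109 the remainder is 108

1098719

From n ≡ 53 (mod 67) write n = 53 + 67t. Substituting into n ≡ 49 (mod 181) gives 67t ≡ 177 (mod 181), and since 67⁻¹ ≡ 154 (mod 181), t ≡ 108. Hence n ≡ 53 + 67·108 = 7289 (mod 12127).
From n ≡ 7289 (mod 12127) write n = 7289 + 12127t. Substituting into n ≡ 108 (mod 109) gives 12127t ≡ 13 (mod 109), and since 28⁻¹ ≡ 74 (mod 109), t ≡ 90. Hence n ≡ 7289 + 12127·90 = 1098719 (mod 1321843).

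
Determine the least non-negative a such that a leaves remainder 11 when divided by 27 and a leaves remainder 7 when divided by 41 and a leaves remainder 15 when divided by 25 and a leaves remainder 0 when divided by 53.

404390

From a ≡ 11 (mod 27) write a = 11 + 27t. Substituting into a ≡ 7 (mod 41) gives 27t ≡ 37 (mod 41), and since 27⁻¹ ≡ 38 (mod 41), t ≡ 12. Hence a ≡ 11 + 27·12 = 335 (mod 1107).
From a ≡ 335 (mod 1107) write a = 335 + 1107t. Substituting into a ≡ 15 (mod 25) gives 1107t ≡ 5 (mod 25), and since 7⁻¹ ≡ 18 (mod 25), t ≡ 15. Hence a ≡ 335 + 1107·15 = 16940 (mod 27675).
From a ≡ 16940 (mod 27675) write a = 16940 + 27675t. Substituting into a ≡ 0 (mod 53) gives 27675t ≡ 20 (mod 53), and since 9⁻¹ ≡ 6 (mod 53), t ≡ 14. Hence a ≡ 16940 + 27675·14 = 404390 (mod 1466775).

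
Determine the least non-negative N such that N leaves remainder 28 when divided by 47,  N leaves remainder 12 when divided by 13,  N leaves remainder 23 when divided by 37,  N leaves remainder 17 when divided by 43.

The moduli are pairwise coprime; M = 47·13·37·43 = 972101.
M/47 = 20683; 20683 ≡ 3 (mod 47); 3·16 ≡ 1, so inverse 16.
M/13 = 74777; 74777 ≡ 1 (mod 13), inverse 1.
M/37 = 26273; 26273 ≡ 3 (mod 37); 3·25 ≡ 1, so inverse 25.
M/43 = 22607; 22607 ≡ 32 (mod 43); 32·39 ≡ 1, so inverse 39.
N ≡ 28·20683·16 + 12·74777·1 + 23·26273·25 + 17·22607·39 = 40258724.
40258724 mod 972101 = 402583.

402583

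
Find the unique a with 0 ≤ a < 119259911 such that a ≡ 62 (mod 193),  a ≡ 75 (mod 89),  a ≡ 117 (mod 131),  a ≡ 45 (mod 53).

48746265

The moduli are pairwise coprime; N = 193·89·131·53 = 119259911.
N/193 = 617927; 617927 ≡ 134 (mod 193); 134·157 ≡ 1, so inverse 157.
N/89 = 1339999; 1339999 ≡ 15 (mod 89); 15·6 ≡ 1, so inverse 6.
N/131 = 910381; 910381 ≡ 62 (mod 131); 62·112 ≡ 1, so inverse 112.
N/53 = 2250187; 2250187 ≡ 19 (mod 53); 19·14 ≡ 1, so inverse 14.
a ≡ 62·617927·157 + 75·1339999·6 + 117·910381·112 + 45·2250187·14 = 19965151402.
19965151402 mod 119259911 = 48746265.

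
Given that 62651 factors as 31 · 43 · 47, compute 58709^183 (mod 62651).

31216

Mod 31: 58709 ≡ 26; by Fermat, exponent reduces to 183 mod 30 = 3; 26^3 ≡ 30 (mod 31).
Mod 43: 58709 ≡ 14; by Fermat, exponent reduces to 183 mod 42 = 15; 14^15 ≡ 41 (mod 43).
Mod 47: 58709 ≡ 6; by Fermat, exponent reduces to 183 mod 46 = 45; 6^45 ≡ 8 (mod 47).
Combine by CRT: x ≡ 30 (mod 31), x ≡ 41 (mod 43), x ≡ 8 (mod 47) ⇒ x ≡ 31216 (mod 62651).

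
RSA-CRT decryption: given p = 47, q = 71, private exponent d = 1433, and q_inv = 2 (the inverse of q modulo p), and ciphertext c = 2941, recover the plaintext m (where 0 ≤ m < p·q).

d_p = d mod (p−1) = 1433 mod 46 = 7; d_q = d mod (q−1) = 33.
m₁ = c^(d_p) mod p: c ≡ 27 (mod 47), and 27^7 mod 47 = 21.
m₂ = c^(d_q) mod q: c ≡ 30 (mod 71), and 30^33 mod 71 = 37.
h = q_inv·(m₁ − m₂) mod p = 2·(21 − 37) mod 47 = 15.
m = m₂ + h·q = 37 + 15·71 = 1102.

1102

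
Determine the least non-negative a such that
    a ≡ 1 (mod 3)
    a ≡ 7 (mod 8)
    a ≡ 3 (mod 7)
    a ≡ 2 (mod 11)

From a ≡ 1 (mod 3) write a = 1 + 3t. Substituting into a ≡ 7 (mod 8) gives 3t ≡ 6 (mod 8), and since 3⁻¹ ≡ 3 (mod 8), t ≡ 2. Hence a ≡ 1 + 3·2 = 7 (mod 24).
From a ≡ 7 (mod 24) write a = 7 + 24t. Substituting into a ≡ 3 (mod 7) gives 24t ≡ 3 (mod 7), and since 3⁻¹ ≡ 5 (mod 7), t ≡ 1. Hence a ≡ 7 + 24·1 = 31 (mod 168).
From a ≡ 31 (mod 168) write a = 31 + 168t. Substituting into a ≡ 2 (mod 11) gives 168t ≡ 4 (mod 11), and since 3⁻¹ ≡ 4 (mod 11), t ≡ 5. Hence a ≡ 31 + 168·5 = 871 (mod 1848).

871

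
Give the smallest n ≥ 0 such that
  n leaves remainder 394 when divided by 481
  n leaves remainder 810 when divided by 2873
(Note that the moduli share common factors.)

92746

gcd(481, 2873) = 13 and 13 | (810 − 394), so the pair is consistent; merging gives n ≡ 92746 (mod 106301), where 106301 = lcm(481, 2873).
The solution is unique modulo lcm(481, 2873) = 106301.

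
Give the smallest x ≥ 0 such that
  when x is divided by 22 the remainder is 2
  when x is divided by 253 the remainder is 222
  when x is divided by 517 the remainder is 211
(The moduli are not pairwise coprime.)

728

Combine the congruences pairwise.
gcd(22, 253) = 11 and 11 | (222 − 2), so the pair is consistent; merging gives x ≡ 222 (mod 506), where 506 = lcm(22, 253).
gcd(506, 517) = 11 and 11 | (211 − 222), so the pair is consistent; merging gives x ≡ 728 (mod 23782), where 23782 = lcm(506, 517).
The solution is unique modulo lcm(22, 253, 517) = 23782.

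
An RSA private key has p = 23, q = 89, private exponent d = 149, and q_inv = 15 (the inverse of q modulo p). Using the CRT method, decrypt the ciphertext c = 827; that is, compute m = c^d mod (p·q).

d_p = d mod (p−1) = 149 mod 22 = 17; d_q = d mod (q−1) = 61.
m₁ = c^(d_p) mod p: c ≡ 22 (mod 23), and 22^17 mod 23 = 22.
m₂ = c^(d_q) mod q: c ≡ 26 (mod 89), and 26^61 mod 89 = 27.
h = q_inv·(m₁ − m₂) mod p = 15·(22 − 27) mod 23 = 17.
m = m₂ + h·q = 27 + 17·89 = 1540.

1540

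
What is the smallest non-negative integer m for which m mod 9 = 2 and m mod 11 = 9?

Combine the congruences pairwise.
From m ≡ 2 (mod 9) write m = 2 + 9t. Substituting into m ≡ 9 (mod 11) gives 9t ≡ 7 (mod 11), and since 9⁻¹ ≡ 5 (mod 11), t ≡ 2. Hence m ≡ 2 + 9·2 = 20 (mod 99).

20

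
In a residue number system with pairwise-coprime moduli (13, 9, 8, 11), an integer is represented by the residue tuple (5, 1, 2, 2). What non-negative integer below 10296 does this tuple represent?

6778

The moduli are pairwise coprime; N = 13·9·8·11 = 10296.
N/13 = 792; 792 ≡ 12 (mod 13); 12·12 ≡ 1, so inverse 12.
N/9 = 1144; 1144 ≡ 1 (mod 9), inverse 1.
N/8 = 1287; 1287 ≡ 7 (mod 8); 7·7 ≡ 1, so inverse 7.
N/11 = 936; 936 ≡ 1 (mod 11), inverse 1.
x ≡ 5·792·12 + 1·1144·1 + 2·1287·7 + 2·936·1 = 68554.
68554 mod 10296 = 6778.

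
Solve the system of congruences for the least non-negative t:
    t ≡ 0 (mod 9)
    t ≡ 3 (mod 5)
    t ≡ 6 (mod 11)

From t ≡ 0 (mod 9) write t = 0 + 9s. Substituting into t ≡ 3 (mod 5) gives 9s ≡ 3 (mod 5), and since 4⁻¹ ≡ 4 (mod 5), s ≡ 2. Hence t ≡ 0 + 9·2 = 18 (mod 45).
From t ≡ 18 (mod 45) write t = 18 + 45s. Substituting into t ≡ 6 (mod 11) gives 45s ≡ 10 (mod 11), and since 1⁻¹ ≡ 1 (mod 11), s ≡ 10. Hence t ≡ 18 + 45·10 = 468 (mod 495).

468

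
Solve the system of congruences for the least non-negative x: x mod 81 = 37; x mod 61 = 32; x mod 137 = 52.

470647

From x ≡ 37 (mod 81) write x = 37 + 81t. Substituting into x ≡ 32 (mod 61) gives 81t ≡ 56 (mod 61), and since 20⁻¹ ≡ 58 (mod 61), t ≡ 15. Hence x ≡ 37 + 81·15 = 1252 (mod 4941).
From x ≡ 1252 (mod 4941) write x = 1252 + 4941t. Substituting into x ≡ 52 (mod 137) gives 4941t ≡ 33 (mod 137), and since 9⁻¹ ≡ 61 (mod 137), t ≡ 95. Hence x ≡ 1252 + 4941·95 = 470647 (mod 676917).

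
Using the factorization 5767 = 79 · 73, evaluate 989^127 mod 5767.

2935

Mod 79: 989 ≡ 41; by Fermat, exponent reduces to 127 mod 78 = 49; 41^49 ≡ 12 (mod 79).
Mod 73: 989 ≡ 40; by Fermat, exponent reduces to 127 mod 72 = 55; 40^55 ≡ 15 (mod 73).
Combine by CRT: x ≡ 12 (mod 79), x ≡ 15 (mod 73) ⇒ x ≡ 2935 (mod 5767).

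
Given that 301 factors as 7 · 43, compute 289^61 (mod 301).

23

Mod 7: 289 ≡ 2; by Fermat, exponent reduces to 61 mod 6 = 1; 2^1 ≡ 2 (mod 7).
Mod 43: 289 ≡ 31; by Fermat, exponent reduces to 61 mod 42 = 19; 31^19 ≡ 23 (mod 43).
Combine by CRT: x ≡ 2 (mod 7), x ≡ 23 (mod 43) ⇒ x ≡ 23 (mod 301).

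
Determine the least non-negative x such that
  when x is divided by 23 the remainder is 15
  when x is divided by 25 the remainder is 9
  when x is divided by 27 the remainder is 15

Combine the congruences pairwise.
From x ≡ 15 (mod 23) write x = 15 + 23t. Substituting into x ≡ 9 (mod 25) gives 23t ≡ 19 (mod 25), and since 23⁻¹ ≡ 12 (mod 25), t ≡ 3. Hence x ≡ 15 + 23·3 = 84 (mod 575).
From x ≡ 84 (mod 575) write x = 84 + 575t. Substituting into x ≡ 15 (mod 27) gives 575t ≡ 12 (mod 27), and since 8⁻¹ ≡ 17 (mod 27), t ≡ 15. Hence x ≡ 84 + 575·15 = 8709 (mod 15525).

8709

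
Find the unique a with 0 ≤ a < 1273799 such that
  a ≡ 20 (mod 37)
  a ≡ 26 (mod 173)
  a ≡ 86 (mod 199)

Combine the congruences pairwise.
From a ≡ 20 (mod 37) write a = 20 + 37t. Substituting into a ≡ 26 (mod 173) gives 37t ≡ 6 (mod 173), and since 37⁻¹ ≡ 159 (mod 173), t ≡ 89. Hence a ≡ 20 + 37·89 = 3313 (mod 6401).
From a ≡ 3313 (mod 6401) write a = 3313 + 6401t. Substituting into a ≡ 86 (mod 199) gives 6401t ≡ 156 (mod 199), and since 33⁻¹ ≡ 193 (mod 199), t ≡ 59. Hence a ≡ 3313 + 6401·59 = 380972 (mod 1273799).

380972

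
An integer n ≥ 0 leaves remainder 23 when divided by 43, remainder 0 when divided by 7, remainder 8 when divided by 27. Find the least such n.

3248

From n ≡ 23 (mod 43) write n = 23 + 43t. Substituting into n ≡ 0 (mod 7) gives 43t ≡ 5 (mod 7), and since 1⁻¹ ≡ 1 (mod 7), t ≡ 5. Hence n ≡ 23 + 43·5 = 238 (mod 301).
From n ≡ 238 (mod 301) write n = 238 + 301t. Substituting into n ≡ 8 (mod 27) gives 301t ≡ 13 (mod 27), and since 4⁻¹ ≡ 7 (mod 27), t ≡ 10. Hence n ≡ 238 + 301·10 = 3248 (mod 8127).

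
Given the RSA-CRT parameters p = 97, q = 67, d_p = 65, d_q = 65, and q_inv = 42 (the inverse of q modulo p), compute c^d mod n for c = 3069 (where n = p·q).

m₁ = c^(d_p) mod p: c ≡ 62 (mod 97), and 62^65 mod 97 = 36.
m₂ = c^(d_q) mod q: c ≡ 54 (mod 67), and 54^65 mod 67 = 36.
h = q_inv·(m₁ − m₂) mod p = 42·(36 − 36) mod 97 = 0.
m = m₂ + h·q = 36 + 0·67 = 36.

36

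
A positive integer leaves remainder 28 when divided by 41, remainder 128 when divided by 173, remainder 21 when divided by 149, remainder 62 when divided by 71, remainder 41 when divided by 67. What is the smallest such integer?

The moduli are pairwise coprime; N = 41·173·149·71·67 = 5027468749.
N/41 = 122621189; 122621189 ≡ 29 (mod 41); 29·17 ≡ 1, so inverse 17.
N/173 = 29060513; 29060513 ≡ 146 (mod 173); 146·32 ≡ 1, so inverse 32.
N/149 = 33741401; 33741401 ≡ 53 (mod 149); 53·45 ≡ 1, so inverse 45.
N/71 = 70809419; 70809419 ≡ 54 (mod 71); 54·25 ≡ 1, so inverse 25.
N/67 = 75036847; 75036847 ≡ 63 (mod 67); 63·50 ≡ 1, so inverse 50.
a ≡ 28·122621189·17 + 128·29060513·32 + 21·33741401·45 + 62·70809419·25 + 41·75036847·50 = 472865306957.
472865306957 mod 5027468749 = 283244551.

283244551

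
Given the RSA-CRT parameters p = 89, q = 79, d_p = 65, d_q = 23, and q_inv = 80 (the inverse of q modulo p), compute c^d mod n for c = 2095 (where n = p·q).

m₁ = c^(d_p) mod p: c ≡ 48 (mod 89), and 48^65 mod 89 = 3.
m₂ = c^(d_q) mod q: c ≡ 41 (mod 79), and 41^23 mod 79 = 12.
h = q_inv·(m₁ − m₂) mod p = 80·(3 − 12) mod 89 = 81.
m = m₂ + h·q = 12 + 81·79 = 6411.

6411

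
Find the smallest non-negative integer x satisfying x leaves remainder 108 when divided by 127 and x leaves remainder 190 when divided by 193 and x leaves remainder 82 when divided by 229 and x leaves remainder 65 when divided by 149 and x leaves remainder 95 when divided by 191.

66602935101

Combine the congruences pairwise.
From x ≡ 108 (mod 127) write x = 108 + 127t. Substituting into x ≡ 190 (mod 193) gives 127t ≡ 82 (mod 193), and since 127⁻¹ ≡ 38 (mod 193), t ≡ 28. Hence x ≡ 108 + 127·28 = 3664 (mod 24511).
From x ≡ 3664 (mod 24511) write x = 3664 + 24511t. Substituting into x ≡ 82 (mod 229) gives 24511t ≡ 82 (mod 229), and since 8⁻¹ ≡ 86 (mod 229), t ≡ 182. Hence x ≡ 3664 + 24511·182 = 4464666 (mod 5613019).
From x ≡ 4464666 (mod 5613019) write x = 4464666 + 5613019t. Substituting into x ≡ 65 (mod 149) gives 5613019t ≡ 35 (mod 149), and since 40⁻¹ ≡ 41 (mod 149), t ≡ 94. Hence x ≡ 4464666 + 5613019·94 = 532088452 (mod 836339831).
From x ≡ 532088452 (mod 836339831) write x = 532088452 + 836339831t. Substituting into x ≡ 95 (mod 191) gives 836339831t ≡ 16 (mod 191), and since 109⁻¹ ≡ 184 (mod 191), t ≡ 79. Hence x ≡ 532088452 + 836339831·79 = 66602935101 (mod 159740907721).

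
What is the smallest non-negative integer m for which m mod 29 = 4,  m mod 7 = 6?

62

From m ≡ 4 (mod 29) write m = 4 + 29t. Substituting into m ≡ 6 (mod 7) gives 29t ≡ 2 (mod 7), and since 1⁻¹ ≡ 1 (mod 7), t ≡ 2. Hence m ≡ 4 + 29·2 = 62 (mod 203).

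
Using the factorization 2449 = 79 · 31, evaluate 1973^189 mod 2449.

690

Mod 79: 1973 ≡ 77; by Fermat, exponent reduces to 189 mod 78 = 33; 77^33 ≡ 58 (mod 79).
Mod 31: 1973 ≡ 20; by Fermat, exponent reduces to 189 mod 30 = 9; 20^9 ≡ 8 (mod 31).
Combine by CRT: x ≡ 58 (mod 79), x ≡ 8 (mod 31) ⇒ x ≡ 690 (mod 2449).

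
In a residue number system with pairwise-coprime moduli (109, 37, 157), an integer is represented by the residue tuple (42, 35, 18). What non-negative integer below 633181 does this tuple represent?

From x ≡ 42 (mod 109) write x = 42 + 109t. Substituting into x ≡ 35 (mod 37) gives 109t ≡ 30 (mod 37), and since 35⁻¹ ≡ 18 (mod 37), t ≡ 22. Hence x ≡ 42 + 109·22 = 2440 (mod 4033).
From x ≡ 2440 (mod 4033) write x = 2440 + 4033t. Substituting into x ≡ 18 (mod 157) gives 4033t ≡ 90 (mod 157), and since 108⁻¹ ≡ 16 (mod 157), t ≡ 27. Hence x ≡ 2440 + 4033·27 = 111331 (mod 633181).

111331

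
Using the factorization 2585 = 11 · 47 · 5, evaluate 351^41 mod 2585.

2111

Mod 11: 351 ≡ 10; by Fermat, exponent reduces to 41 mod 10 = 1; 10^1 ≡ 10 (mod 11).
Mod 47: 351 ≡ 22; 22^41 ≡ 43 (mod 47).
Mod 5: 351 ≡ 1; by Fermat, exponent reduces to 41 mod 4 = 1; 1^1 ≡ 1 (mod 5).
Combine by CRT: x ≡ 10 (mod 11), x ≡ 43 (mod 47), x ≡ 1 (mod 5) ⇒ x ≡ 2111 (mod 2585).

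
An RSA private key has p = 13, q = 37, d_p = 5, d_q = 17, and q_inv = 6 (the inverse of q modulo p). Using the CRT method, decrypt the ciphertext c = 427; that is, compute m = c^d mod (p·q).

98

m₁ = c^(d_p) mod p: c ≡ 11 (mod 13), and 11^5 mod 13 = 7.
m₂ = c^(d_q) mod q: c ≡ 20 (mod 37), and 20^17 mod 37 = 24.
h = q_inv·(m₁ − m₂) mod p = 6·(7 − 24) mod 13 = 2.
m = m₂ + h·q = 24 + 2·37 = 98.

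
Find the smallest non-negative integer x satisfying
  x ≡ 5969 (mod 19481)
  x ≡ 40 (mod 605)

gcd(19481, 605) = 121 and 121 | (40 − 5969), so the pair is consistent; merging gives x ≡ 25450 (mod 97405), where 97405 = lcm(19481, 605).
The solution is unique modulo lcm(19481, 605) = 97405.

25450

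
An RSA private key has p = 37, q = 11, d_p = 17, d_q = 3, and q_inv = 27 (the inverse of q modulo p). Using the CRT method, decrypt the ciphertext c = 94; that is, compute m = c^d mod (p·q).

172

m₁ = c^(d_p) mod p: c ≡ 20 (mod 37), and 20^17 mod 37 = 24.
m₂ = c^(d_q) mod q: c ≡ 6 (mod 11), and 6^3 mod 11 = 7.
h = q_inv·(m₁ − m₂) mod p = 27·(24 − 7) mod 37 = 15.
m = m₂ + h·q = 7 + 15·11 = 172.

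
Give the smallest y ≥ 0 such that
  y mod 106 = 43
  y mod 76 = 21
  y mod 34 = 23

13929

gcd(106, 76) = 2 and 2 | (21 − 43), so the pair is consistent; merging gives y ≡ 1845 (mod 4028), where 4028 = lcm(106, 76).
gcd(4028, 34) = 2 and 2 | (23 − 1845), so the pair is consistent; merging gives y ≡ 13929 (mod 68476), where 68476 = lcm(4028, 34).
The solution is unique modulo lcm(106, 76, 34) = 68476.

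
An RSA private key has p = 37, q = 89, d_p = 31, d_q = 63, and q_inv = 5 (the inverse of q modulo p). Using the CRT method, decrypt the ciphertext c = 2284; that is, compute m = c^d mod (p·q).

1396

m₁ = c^(d_p) mod p: c ≡ 27 (mod 37), and 27^31 mod 37 = 27.
m₂ = c^(d_q) mod q: c ≡ 59 (mod 89), and 59^63 mod 89 = 61.
h = q_inv·(m₁ − m₂) mod p = 5·(27 − 61) mod 37 = 15.
m = m₂ + h·q = 61 + 15·89 = 1396.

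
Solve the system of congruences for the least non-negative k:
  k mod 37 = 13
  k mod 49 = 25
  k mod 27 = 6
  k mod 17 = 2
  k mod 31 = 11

The moduli are pairwise coprime; N = 37·49·27·17·31 = 25797177.
N/37 = 697221; 697221 ≡ 30 (mod 37); 30·21 ≡ 1, so inverse 21.
N/49 = 526473; 526473 ≡ 17 (mod 49); 17·26 ≡ 1, so inverse 26.
N/27 = 955451; 955451 ≡ 2 (mod 27); 2·14 ≡ 1, so inverse 14.
N/17 = 1517481; 1517481 ≡ 10 (mod 17); 10·12 ≡ 1, so inverse 12.
N/31 = 832167; 832167 ≡ 3 (mod 31); 3·21 ≡ 1, so inverse 21.
k ≡ 13·697221·21 + 25·526473·26 + 6·955451·14 + 2·1517481·12 + 11·832167·21 = 841456788.
841456788 mod 25797177 = 15947124.

15947124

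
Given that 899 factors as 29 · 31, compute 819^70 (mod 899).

Mod 29: 819 ≡ 7; by Fermat, exponent reduces to 70 mod 28 = 14; 7^14 ≡ 1 (mod 29).
Mod 31: 819 ≡ 13; by Fermat, exponent reduces to 70 mod 30 = 10; 13^10 ≡ 5 (mod 31).
Combine by CRT: x ≡ 1 (mod 29), x ≡ 5 (mod 31) ⇒ x ≡ 842 (mod 899).

842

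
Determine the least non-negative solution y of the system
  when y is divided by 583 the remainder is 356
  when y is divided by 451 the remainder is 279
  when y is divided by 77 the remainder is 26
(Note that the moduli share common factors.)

gcd(583, 451) = 11 and 11 | (279 − 356), so the pair is consistent; merging gives y ≡ 21927 (mod 23903), where 23903 = lcm(583, 451).
gcd(23903, 77) = 11 and 11 | (26 − 21927), so the pair is consistent; merging gives y ≡ 165345 (mod 167321), where 167321 = lcm(23903, 77).
The solution is unique modulo lcm(583, 451, 77) = 167321.

165345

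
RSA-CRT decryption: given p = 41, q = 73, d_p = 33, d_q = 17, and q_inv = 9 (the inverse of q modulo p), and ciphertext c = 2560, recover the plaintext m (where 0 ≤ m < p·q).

m₁ = c^(d_p) mod p: c ≡ 18 (mod 41), and 18^33 mod 41 = 10.
m₂ = c^(d_q) mod q: c ≡ 5 (mod 73), and 5^17 mod 73 = 20.
h = q_inv·(m₁ − m₂) mod p = 9·(10 − 20) mod 41 = 33.
m = m₂ + h·q = 20 + 33·73 = 2429.

2429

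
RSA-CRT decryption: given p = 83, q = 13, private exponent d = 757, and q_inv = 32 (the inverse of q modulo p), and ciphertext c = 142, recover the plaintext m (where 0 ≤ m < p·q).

d_p = d mod (p−1) = 757 mod 82 = 19; d_q = d mod (q−1) = 1.
m₁ = c^(d_p) mod p: c ≡ 59 (mod 83), and 59^19 mod 83 = 3.
m₂ = c^(d_q) mod q: c ≡ 12 (mod 13), and 12^1 mod 13 = 12.
h = q_inv·(m₁ − m₂) mod p = 32·(3 − 12) mod 83 = 44.
m = m₂ + h·q = 12 + 44·13 = 584.

584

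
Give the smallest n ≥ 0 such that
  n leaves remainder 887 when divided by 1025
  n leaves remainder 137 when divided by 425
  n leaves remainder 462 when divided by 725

91087

Combine the congruences pairwise.
gcd(1025, 425) = 25 and 25 | (137 − 887), so the pair is consistent; merging gives n ≡ 3962 (mod 17425), where 17425 = lcm(1025, 425).
gcd(17425, 725) = 25 and 25 | (462 − 3962), so the pair is consistent; merging gives n ≡ 91087 (mod 505325), where 505325 = lcm(17425, 725).
The solution is unique modulo lcm(1025, 425, 725) = 505325.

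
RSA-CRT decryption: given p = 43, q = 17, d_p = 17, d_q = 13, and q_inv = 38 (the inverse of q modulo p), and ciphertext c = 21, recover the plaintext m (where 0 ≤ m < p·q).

446

m₁ = c^(d_p) mod p: c ≡ 21 (mod 43), and 21^17 mod 43 = 16.
m₂ = c^(d_q) mod q: c ≡ 4 (mod 17), and 4^13 mod 17 = 4.
h = q_inv·(m₁ − m₂) mod p = 38·(16 − 4) mod 43 = 26.
m = m₂ + h·q = 4 + 26·17 = 446.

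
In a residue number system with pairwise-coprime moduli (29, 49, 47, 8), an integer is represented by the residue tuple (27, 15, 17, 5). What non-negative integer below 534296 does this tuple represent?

154365

The moduli are pairwise coprime; N = 29·49·47·8 = 534296.
N/29 = 18424; 18424 ≡ 9 (mod 29); 9·13 ≡ 1, so inverse 13.
N/49 = 10904; 10904 ≡ 26 (mod 49); 26·17 ≡ 1, so inverse 17.
N/47 = 11368; 11368 ≡ 41 (mod 47); 41·39 ≡ 1, so inverse 39.
N/8 = 66787; 66787 ≡ 3 (mod 8); 3·3 ≡ 1, so inverse 3.
x ≡ 27·18424·13 + 15·10904·17 + 17·11368·39 + 5·66787·3 = 17786133.
17786133 mod 534296 = 154365.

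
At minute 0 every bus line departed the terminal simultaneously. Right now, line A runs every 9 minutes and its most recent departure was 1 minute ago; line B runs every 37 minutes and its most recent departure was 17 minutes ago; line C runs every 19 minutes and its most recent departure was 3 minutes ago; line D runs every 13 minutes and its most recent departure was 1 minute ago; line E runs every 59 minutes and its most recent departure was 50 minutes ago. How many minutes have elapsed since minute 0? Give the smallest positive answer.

From t ≡ 1 (mod 9) write t = 1 + 9s. Substituting into t ≡ 17 (mod 37) gives 9s ≡ 16 (mod 37), and since 9⁻¹ ≡ 33 (mod 37), s ≡ 10. Hence t ≡ 1 + 9·10 = 91 (mod 333).
From t ≡ 91 (mod 333) write t = 91 + 333s. Substituting into t ≡ 3 (mod 19) gives 333s ≡ 7 (mod 19), and since 10⁻¹ ≡ 2 (mod 19), s ≡ 14. Hence t ≡ 91 + 333·14 = 4753 (mod 6327).
From t ≡ 4753 (mod 6327) write t = 4753 + 6327s. Substituting into t ≡ 1 (mod 13) gives 6327s ≡ 6 (mod 13), and since 9⁻¹ ≡ 3 (mod 13), s ≡ 5. Hence t ≡ 4753 + 6327·5 = 36388 (mod 82251).
From t ≡ 36388 (mod 82251) write t = 36388 + 82251s. Substituting into t ≡ 50 (mod 59) gives 82251s ≡ 6 (mod 59), and since 5⁻¹ ≡ 12 (mod 59), s ≡ 13. Hence t ≡ 36388 + 82251·13 = 1105651 (mod 4852809).

1105651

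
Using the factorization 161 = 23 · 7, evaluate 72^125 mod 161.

Mod 23: 72 ≡ 3; by Fermat, exponent reduces to 125 mod 22 = 15; 3^15 ≡ 12 (mod 23).
Mod 7: 72 ≡ 2; by Fermat, exponent reduces to 125 mod 6 = 5; 2^5 ≡ 4 (mod 7).
Combine by CRT: x ≡ 12 (mod 23), x ≡ 4 (mod 7) ⇒ x ≡ 81 (mod 161).

81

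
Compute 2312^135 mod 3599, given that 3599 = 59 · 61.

2756

Mod 59: 2312 ≡ 11; by Fermat, exponent reduces to 135 mod 58 = 19; 11^19 ≡ 42 (mod 59).
Mod 61: 2312 ≡ 55; by Fermat, exponent reduces to 135 mod 60 = 15; 55^15 ≡ 11 (mod 61).
Combine by CRT: x ≡ 42 (mod 59), x ≡ 11 (mod 61) ⇒ x ≡ 2756 (mod 3599).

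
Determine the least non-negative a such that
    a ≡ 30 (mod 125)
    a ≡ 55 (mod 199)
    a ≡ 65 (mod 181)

4482530

The moduli are pairwise coprime; N = 125·199·181 = 4502375.
N/125 = 36019; 36019 ≡ 19 (mod 125); 19·79 ≡ 1, so inverse 79.
N/199 = 22625; 22625 ≡ 138 (mod 199); 138·137 ≡ 1, so inverse 137.
N/181 = 24875; 24875 ≡ 78 (mod 181); 78·123 ≡ 1, so inverse 123.
a ≡ 30·36019·79 + 55·22625·137 + 65·24875·123 = 454720030.
454720030 mod 4502375 = 4482530.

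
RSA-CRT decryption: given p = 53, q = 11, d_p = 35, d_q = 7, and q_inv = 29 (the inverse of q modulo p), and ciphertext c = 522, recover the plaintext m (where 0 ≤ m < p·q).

157

m₁ = c^(d_p) mod p: c ≡ 45 (mod 53), and 45^35 mod 53 = 51.
m₂ = c^(d_q) mod q: c ≡ 5 (mod 11), and 5^7 mod 11 = 3.
h = q_inv·(m₁ − m₂) mod p = 29·(51 − 3) mod 53 = 14.
m = m₂ + h·q = 3 + 14·11 = 157.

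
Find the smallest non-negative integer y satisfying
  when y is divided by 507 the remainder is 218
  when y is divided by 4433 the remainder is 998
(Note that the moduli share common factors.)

gcd(507, 4433) = 13 and 13 | (998 − 218), so the pair is consistent; merging gives y ≡ 27596 (mod 172887), where 172887 = lcm(507, 4433).
The solution is unique modulo lcm(507, 4433) = 172887.

27596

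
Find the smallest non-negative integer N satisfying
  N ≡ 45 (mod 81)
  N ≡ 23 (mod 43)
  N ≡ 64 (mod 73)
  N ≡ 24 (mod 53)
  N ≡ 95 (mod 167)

The moduli are pairwise coprime; M = 81·43·73·53·167 = 2250446409.
M/81 = 27783289; 27783289 ≡ 46 (mod 81); 46·37 ≡ 1, so inverse 37.
M/43 = 52335963; 52335963 ≡ 18 (mod 43); 18·12 ≡ 1, so inverse 12.
M/73 = 30828033; 30828033 ≡ 60 (mod 73); 60·28 ≡ 1, so inverse 28.
M/53 = 42461253; 42461253 ≡ 38 (mod 53); 38·7 ≡ 1, so inverse 7.
M/167 = 13475727; 13475727 ≡ 163 (mod 167); 163·125 ≡ 1, so inverse 125.
N ≡ 45·27783289·37 + 23·52335963·12 + 64·30828033·28 + 24·42461253·7 + 95·13475727·125 = 283105485738.
283105485738 mod 2250446409 = 1799684613.

1799684613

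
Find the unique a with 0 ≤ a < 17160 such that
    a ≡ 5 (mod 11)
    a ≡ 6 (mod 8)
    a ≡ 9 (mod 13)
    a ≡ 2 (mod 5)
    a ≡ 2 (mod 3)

16142

The moduli are pairwise coprime; N = 11·8·13·5·3 = 17160.
N/11 = 1560; 1560 ≡ 9 (mod 11); 9·5 ≡ 1, so inverse 5.
N/8 = 2145; 2145 ≡ 1 (mod 8), inverse 1.
N/13 = 1320; 1320 ≡ 7 (mod 13); 7·2 ≡ 1, so inverse 2.
N/5 = 3432; 3432 ≡ 2 (mod 5); 2·3 ≡ 1, so inverse 3.
N/3 = 5720; 5720 ≡ 2 (mod 3); 2·2 ≡ 1, so inverse 2.
a ≡ 5·1560·5 + 6·2145·1 + 9·1320·2 + 2·3432·3 + 2·5720·2 = 119102.
119102 mod 17160 = 16142.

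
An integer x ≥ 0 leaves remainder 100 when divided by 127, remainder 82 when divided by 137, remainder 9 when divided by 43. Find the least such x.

254354

The moduli are pairwise coprime; N = 127·137·43 = 748157.
N/127 = 5891; 5891 ≡ 49 (mod 127); 49·70 ≡ 1, so inverse 70.
N/137 = 5461; 5461 ≡ 118 (mod 137); 118·36 ≡ 1, so inverse 36.
N/43 = 17399; 17399 ≡ 27 (mod 43); 27·8 ≡ 1, so inverse 8.
x ≡ 100·5891·70 + 82·5461·36 + 9·17399·8 = 58610600.
58610600 mod 748157 = 254354.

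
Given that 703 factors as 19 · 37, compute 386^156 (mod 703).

26

Mod 19: 386 ≡ 6; by Fermat, exponent reduces to 156 mod 18 = 12; 6^12 ≡ 7 (mod 19).
Mod 37: 386 ≡ 16; by Fermat, exponent reduces to 156 mod 36 = 12; 16^12 ≡ 26 (mod 37).
Combine by CRT: x ≡ 7 (mod 19), x ≡ 26 (mod 37) ⇒ x ≡ 26 (mod 703).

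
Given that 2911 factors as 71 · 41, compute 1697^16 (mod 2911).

303

Mod 71: 1697 ≡ 64; 64^16 ≡ 19 (mod 71).
Mod 41: 1697 ≡ 16; 16^16 ≡ 16 (mod 41).
Combine by CRT: x ≡ 19 (mod 71), x ≡ 16 (mod 41) ⇒ x ≡ 303 (mod 2911).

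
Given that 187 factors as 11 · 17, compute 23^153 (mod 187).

45

Mod 11: 23 ≡ 1; by Fermat, exponent reduces to 153 mod 10 = 3; 1^3 ≡ 1 (mod 11).
Mod 17: 23 ≡ 6; by Fermat, exponent reduces to 153 mod 16 = 9; 6^9 ≡ 11 (mod 17).
Combine by CRT: x ≡ 1 (mod 11), x ≡ 11 (mod 17) ⇒ x ≡ 45 (mod 187).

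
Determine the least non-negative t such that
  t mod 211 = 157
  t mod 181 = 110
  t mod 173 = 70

The moduli are pairwise coprime; N = 211·181·173 = 6607043.
N/211 = 31313; 31313 ≡ 85 (mod 211); 85·72 ≡ 1, so inverse 72.
N/181 = 36503; 36503 ≡ 122 (mod 181); 122·46 ≡ 1, so inverse 46.
N/173 = 38191; 38191 ≡ 131 (mod 173); 131·70 ≡ 1, so inverse 70.
t ≡ 157·31313·72 + 110·36503·46 + 70·38191·70 = 725803232.
725803232 mod 6607043 = 5635545.

5635545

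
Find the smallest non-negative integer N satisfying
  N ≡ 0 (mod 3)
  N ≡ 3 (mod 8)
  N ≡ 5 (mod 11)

27

From N ≡ 0 (mod 3) write N = 0 + 3t. Substituting into N ≡ 3 (mod 8) gives 3t ≡ 3 (mod 8), and since 3⁻¹ ≡ 3 (mod 8), t ≡ 1. Hence N ≡ 0 + 3·1 = 3 (mod 24).
From N ≡ 3 (mod 24) write N = 3 + 24t. Substituting into N ≡ 5 (mod 11) gives 24t ≡ 2 (mod 11), and since 2⁻¹ ≡ 6 (mod 11), t ≡ 1. Hence N ≡ 3 + 24·1 = 27 (mod 264).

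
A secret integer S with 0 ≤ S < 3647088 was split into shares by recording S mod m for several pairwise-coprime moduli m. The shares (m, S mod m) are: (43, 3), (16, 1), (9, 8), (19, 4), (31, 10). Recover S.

From S ≡ 3 (mod 43) write S = 3 + 43t. Substituting into S ≡ 1 (mod 16) gives 43t ≡ 14 (mod 16), and since 11⁻¹ ≡ 3 (mod 16), t ≡ 10. Hence S ≡ 3 + 43·10 = 433 (mod 688).
From S ≡ 433 (mod 688) write S = 433 + 688t. Substituting into S ≡ 8 (mod 9) gives 688t ≡ 7 (mod 9), and since 4⁻¹ ≡ 7 (mod 9), t ≡ 4. Hence S ≡ 433 + 688·4 = 3185 (mod 6192).
From S ≡ 3185 (mod 6192) write S = 3185 + 6192t. Substituting into S ≡ 4 (mod 19) gives 6192t ≡ 11 (mod 19), and since 17⁻¹ ≡ 9 (mod 19), t ≡ 4. Hence S ≡ 3185 + 6192·4 = 27953 (mod 117648).
From S ≡ 27953 (mod 117648) write S = 27953 + 117648t. Substituting into S ≡ 10 (mod 31) gives 117648t ≡ 19 (mod 31), and since 3⁻¹ ≡ 21 (mod 31), t ≡ 27. Hence S ≡ 27953 + 117648·27 = 3204449 (mod 3647088).

3204449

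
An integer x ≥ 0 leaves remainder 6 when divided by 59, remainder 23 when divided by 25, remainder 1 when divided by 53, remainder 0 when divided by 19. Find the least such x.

1360723

The moduli are pairwise coprime; N = 59·25·53·19 = 1485325.
N/59 = 25175; 25175 ≡ 41 (mod 59); 41·36 ≡ 1, so inverse 36.
N/25 = 59413; 59413 ≡ 13 (mod 25); 13·2 ≡ 1, so inverse 2.
N/53 = 28025; 28025 ≡ 41 (mod 53); 41·22 ≡ 1, so inverse 22.
N/19 = 78175; 78175 ≡ 9 (mod 19); 9·17 ≡ 1, so inverse 17.
x ≡ 6·25175·36 + 23·59413·2 + 1·28025·22 + 0·78175·17 = 8787348.
8787348 mod 1485325 = 1360723.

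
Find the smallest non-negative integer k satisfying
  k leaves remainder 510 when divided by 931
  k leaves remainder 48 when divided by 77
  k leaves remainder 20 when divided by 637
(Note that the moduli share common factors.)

31233

gcd(931, 77) = 7 and 7 | (48 − 510), so the pair is consistent; merging gives k ≡ 510 (mod 10241), where 10241 = lcm(931, 77).
gcd(10241, 637) = 49 and 49 | (20 − 510), so the pair is consistent; merging gives k ≡ 31233 (mod 133133), where 133133 = lcm(10241, 637).
The solution is unique modulo lcm(931, 77, 637) = 133133.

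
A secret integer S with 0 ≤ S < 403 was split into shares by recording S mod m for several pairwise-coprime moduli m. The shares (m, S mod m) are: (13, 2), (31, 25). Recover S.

Combine the congruences pairwise.
From S ≡ 2 (mod 13) write S = 2 + 13t. Substituting into S ≡ 25 (mod 31) gives 13t ≡ 23 (mod 31), and since 13⁻¹ ≡ 12 (mod 31), t ≡ 28. Hence S ≡ 2 + 13·28 = 366 (mod 403).

366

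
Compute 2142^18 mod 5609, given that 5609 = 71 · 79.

Mod 71: 2142 ≡ 12; 12^18 ≡ 15 (mod 71).
Mod 79: 2142 ≡ 9; 9^18 ≡ 38 (mod 79).
Combine by CRT: x ≡ 15 (mod 71), x ≡ 38 (mod 79) ⇒ x ≡ 512 (mod 5609).

512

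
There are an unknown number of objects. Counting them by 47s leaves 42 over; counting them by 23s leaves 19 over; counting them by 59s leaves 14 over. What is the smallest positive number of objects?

From N ≡ 42 (mod 47) write N = 42 + 47t. Substituting into N ≡ 19 (mod 23) gives 47t ≡ 0 (mod 23), and since 1⁻¹ ≡ 1 (mod 23), t ≡ 0. Hence N ≡ 42 + 47·0 = 42 (mod 1081).
From N ≡ 42 (mod 1081) write N = 42 + 1081t. Substituting into N ≡ 14 (mod 59) gives 1081t ≡ 31 (mod 59), and since 19⁻¹ ≡ 28 (mod 59), t ≡ 42. Hence N ≡ 42 + 1081·42 = 45444 (mod 63779).

45444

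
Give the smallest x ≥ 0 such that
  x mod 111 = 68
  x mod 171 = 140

3731

gcd(111, 171) = 3 and 3 | (140 − 68), so the pair is consistent; merging gives x ≡ 3731 (mod 6327), where 6327 = lcm(111, 171).
The solution is unique modulo lcm(111, 171) = 6327.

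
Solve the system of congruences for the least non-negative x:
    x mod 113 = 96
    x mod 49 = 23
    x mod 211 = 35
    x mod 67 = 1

9968730

From x ≡ 96 (mod 113) write x = 96 + 113t. Substituting into x ≡ 23 (mod 49) gives 113t ≡ 25 (mod 49), and since 15⁻¹ ≡ 36 (mod 49), t ≡ 18. Hence x ≡ 96 + 113·18 = 2130 (mod 5537).
From x ≡ 2130 (mod 5537) write x = 2130 + 5537t. Substituting into x ≡ 35 (mod 211) gives 5537t ≡ 15 (mod 211), and since 51⁻¹ ≡ 120 (mod 211), t ≡ 112. Hence x ≡ 2130 + 5537·112 = 622274 (mod 1168307).
From x ≡ 622274 (mod 1168307) write x = 622274 + 1168307t. Substituting into x ≡ 1 (mod 67) gives 1168307t ≡ 23 (mod 67), and since 28⁻¹ ≡ 12 (mod 67), t ≡ 8. Hence x ≡ 622274 + 1168307·8 = 9968730 (mod 78276569).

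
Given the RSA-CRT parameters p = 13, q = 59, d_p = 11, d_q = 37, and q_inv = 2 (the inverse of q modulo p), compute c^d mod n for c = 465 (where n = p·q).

30

m₁ = c^(d_p) mod p: c ≡ 10 (mod 13), and 10^11 mod 13 = 4.
m₂ = c^(d_q) mod q: c ≡ 52 (mod 59), and 52^37 mod 59 = 30.
h = q_inv·(m₁ − m₂) mod p = 2·(4 − 30) mod 13 = 0.
m = m₂ + h·q = 30 + 0·59 = 30.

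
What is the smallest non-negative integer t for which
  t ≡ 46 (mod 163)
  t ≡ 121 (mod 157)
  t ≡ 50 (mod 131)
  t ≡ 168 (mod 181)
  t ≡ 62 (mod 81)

The moduli are pairwise coprime; N = 163·157·131·181·81 = 49149844281.
N/163 = 301532787; 301532787 ≡ 65 (mod 163); 65·158 ≡ 1, so inverse 158.
N/157 = 313056333; 313056333 ≡ 60 (mod 157); 60·123 ≡ 1, so inverse 123.
N/131 = 375189651; 375189651 ≡ 18 (mod 131); 18·51 ≡ 1, so inverse 51.
N/181 = 271546101; 271546101 ≡ 127 (mod 181); 127·124 ≡ 1, so inverse 124.
N/81 = 606788201; 606788201 ≡ 29 (mod 81); 29·14 ≡ 1, so inverse 14.
t ≡ 46·301532787·158 + 121·313056333·123 + 50·375189651·51 + 168·271546101·124 + 62·606788201·14 = 13991031844505.
13991031844505 mod 49149844281 = 32476068701.

32476068701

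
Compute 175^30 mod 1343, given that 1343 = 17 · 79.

Mod 17: 175 ≡ 5; by Fermat, exponent reduces to 30 mod 16 = 14; 5^14 ≡ 15 (mod 17).
Mod 79: 175 ≡ 17; 17^30 ≡ 18 (mod 79).
Combine by CRT: x ≡ 15 (mod 17), x ≡ 18 (mod 79) ⇒ x ≡ 729 (mod 1343).

729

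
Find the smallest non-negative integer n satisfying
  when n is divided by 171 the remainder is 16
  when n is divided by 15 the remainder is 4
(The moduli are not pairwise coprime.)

Combine the congruences pairwise.
gcd(171, 15) = 3 and 3 | (4 − 16), so the pair is consistent; merging gives n ≡ 529 (mod 855), where 855 = lcm(171, 15).
The solution is unique modulo lcm(171, 15) = 855.

529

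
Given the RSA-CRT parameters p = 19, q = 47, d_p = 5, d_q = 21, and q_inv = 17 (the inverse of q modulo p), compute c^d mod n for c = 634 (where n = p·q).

372

m₁ = c^(d_p) mod p: c ≡ 7 (mod 19), and 7^5 mod 19 = 11.
m₂ = c^(d_q) mod q: c ≡ 23 (mod 47), and 23^21 mod 47 = 43.
h = q_inv·(m₁ − m₂) mod p = 17·(11 − 43) mod 19 = 7.
m = m₂ + h·q = 43 + 7·47 = 372.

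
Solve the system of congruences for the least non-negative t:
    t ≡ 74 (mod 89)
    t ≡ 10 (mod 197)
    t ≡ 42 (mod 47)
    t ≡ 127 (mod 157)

24650226

Combine the congruences pairwise.
From t ≡ 74 (mod 89) write t = 74 + 89s. Substituting into t ≡ 10 (mod 197) gives 89s ≡ 133 (mod 197), and since 89⁻¹ ≡ 31 (mod 197), s ≡ 183. Hence t ≡ 74 + 89·183 = 16361 (mod 17533).
From t ≡ 16361 (mod 17533) write t = 16361 + 17533s. Substituting into t ≡ 42 (mod 47) gives 17533s ≡ 37 (mod 47), and since 2⁻¹ ≡ 24 (mod 47), s ≡ 42. Hence t ≡ 16361 + 17533·42 = 752747 (mod 824051).
From t ≡ 752747 (mod 824051) write t = 752747 + 824051s. Substituting into t ≡ 127 (mod 157) gives 824051s ≡ 38 (mod 157), and since 115⁻¹ ≡ 71 (mod 157), s ≡ 29. Hence t ≡ 752747 + 824051·29 = 24650226 (mod 129376007).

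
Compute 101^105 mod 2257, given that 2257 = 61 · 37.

Mod 61: 101 ≡ 40; by Fermat, exponent reduces to 105 mod 60 = 45; 40^45 ≡ 50 (mod 61).
Mod 37: 101 ≡ 27; by Fermat, exponent reduces to 105 mod 36 = 33; 27^33 ≡ 36 (mod 37).
Combine by CRT: x ≡ 50 (mod 61), x ≡ 36 (mod 37) ⇒ x ≡ 1331 (mod 2257).

1331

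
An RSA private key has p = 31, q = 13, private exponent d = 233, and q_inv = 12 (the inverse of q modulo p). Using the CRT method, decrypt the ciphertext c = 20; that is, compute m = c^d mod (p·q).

d_p = d mod (p−1) = 233 mod 30 = 23; d_q = d mod (q−1) = 5.
m₁ = c^(d_p) mod p: c ≡ 20 (mod 31), and 20^23 mod 31 = 19.
m₂ = c^(d_q) mod q: c ≡ 7 (mod 13), and 7^5 mod 13 = 11.
h = q_inv·(m₁ − m₂) mod p = 12·(19 − 11) mod 31 = 3.
m = m₂ + h·q = 11 + 3·13 = 50.

50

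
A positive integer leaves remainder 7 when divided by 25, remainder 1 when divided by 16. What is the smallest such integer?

Combine the congruences pairwise.
From m ≡ 7 (mod 25) write m = 7 + 25t. Substituting into m ≡ 1 (mod 16) gives 25t ≡ 10 (mod 16), and since 9⁻¹ ≡ 9 (mod 16), t ≡ 10. Hence m ≡ 7 + 25·10 = 257 (mod 400).

257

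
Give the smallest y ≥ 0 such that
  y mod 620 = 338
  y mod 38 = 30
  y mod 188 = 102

74738

Combine the congruences pairwise.
gcd(620, 38) = 2 and 2 | (30 − 338), so the pair is consistent; merging gives y ≡ 4058 (mod 11780), where 11780 = lcm(620, 38).
gcd(11780, 188) = 4 and 4 | (102 − 4058), so the pair is consistent; merging gives y ≡ 74738 (mod 553660), where 553660 = lcm(11780, 188).
The solution is unique modulo lcm(620, 38, 188) = 553660.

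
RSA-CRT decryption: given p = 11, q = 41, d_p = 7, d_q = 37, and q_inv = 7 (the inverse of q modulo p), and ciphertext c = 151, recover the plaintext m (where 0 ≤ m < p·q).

398

m₁ = c^(d_p) mod p: c ≡ 8 (mod 11), and 8^7 mod 11 = 2.
m₂ = c^(d_q) mod q: c ≡ 28 (mod 41), and 28^37 mod 41 = 29.
h = q_inv·(m₁ − m₂) mod p = 7·(2 − 29) mod 11 = 9.
m = m₂ + h·q = 29 + 9·41 = 398.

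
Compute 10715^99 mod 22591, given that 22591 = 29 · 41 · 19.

1842

Mod 29: 10715 ≡ 14; by Fermat, exponent reduces to 99 mod 28 = 15; 14^15 ≡ 15 (mod 29).
Mod 41: 10715 ≡ 14; by Fermat, exponent reduces to 99 mod 40 = 19; 14^19 ≡ 38 (mod 41).
Mod 19: 10715 ≡ 18; by Fermat, exponent reduces to 99 mod 18 = 9; 18^9 ≡ 18 (mod 19).
Combine by CRT: x ≡ 15 (mod 29), x ≡ 38 (mod 41), x ≡ 18 (mod 19) ⇒ x ≡ 1842 (mod 22591).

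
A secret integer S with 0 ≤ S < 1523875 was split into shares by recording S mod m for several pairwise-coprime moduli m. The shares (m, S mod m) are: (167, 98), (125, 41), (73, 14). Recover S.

1474541

The moduli are pairwise coprime; N = 167·125·73 = 1523875.
N/167 = 9125; 9125 ≡ 107 (mod 167); 107·64 ≡ 1, so inverse 64.
N/125 = 12191; 12191 ≡ 66 (mod 125); 66·36 ≡ 1, so inverse 36.
N/73 = 20875; 20875 ≡ 70 (mod 73); 70·24 ≡ 1, so inverse 24.
S ≡ 98·9125·64 + 41·12191·36 + 14·20875·24 = 82239916.
82239916 mod 1523875 = 1474541.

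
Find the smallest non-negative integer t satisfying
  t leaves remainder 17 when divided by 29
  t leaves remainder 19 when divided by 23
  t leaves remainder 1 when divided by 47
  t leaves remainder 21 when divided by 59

The moduli are pairwise coprime; N = 29·23·47·59 = 1849591.
N/29 = 63779; 63779 ≡ 8 (mod 29); 8·11 ≡ 1, so inverse 11.
N/23 = 80417; 80417 ≡ 9 (mod 23); 9·18 ≡ 1, so inverse 18.
N/47 = 39353; 39353 ≡ 14 (mod 47); 14·37 ≡ 1, so inverse 37.
N/59 = 31349; 31349 ≡ 20 (mod 59); 20·3 ≡ 1, so inverse 3.
t ≡ 17·63779·11 + 19·80417·18 + 1·39353·37 + 21·31349·3 = 42860335.
42860335 mod 1849591 = 319742.

319742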